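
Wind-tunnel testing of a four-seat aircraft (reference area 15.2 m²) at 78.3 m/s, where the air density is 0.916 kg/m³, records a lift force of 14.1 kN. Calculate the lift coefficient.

CL = 0.33

From L = ½ρv²S·CL, rearranging gives CL = 2L/(ρv²S).
CL = 2 × 14100 / (0.916 × 78.3² × 15.2) = 0.33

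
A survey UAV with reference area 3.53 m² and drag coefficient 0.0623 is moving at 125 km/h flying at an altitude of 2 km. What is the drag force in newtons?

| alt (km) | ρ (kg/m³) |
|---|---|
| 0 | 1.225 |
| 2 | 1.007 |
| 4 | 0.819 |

D = 133 N

At 2 km, from the table: ρ = 1.007 kg/m³.
Convert speed: v = 125 km/h ÷ 3.6 = 34.72 m/s.
D = ½ρv²S·CD = ½ × 1.007 × 34.72² × 3.53 × 0.0623 = 133 N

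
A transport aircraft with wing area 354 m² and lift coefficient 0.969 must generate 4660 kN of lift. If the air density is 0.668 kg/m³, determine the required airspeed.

L = ½ρv²S·CL ⇒ v = √(2L/(ρ·S·CL))
v = √(2 × 4.66×10^6 / (0.668 × 354 × 0.969)) = √40670 = 202 m/s

v = 202 m/s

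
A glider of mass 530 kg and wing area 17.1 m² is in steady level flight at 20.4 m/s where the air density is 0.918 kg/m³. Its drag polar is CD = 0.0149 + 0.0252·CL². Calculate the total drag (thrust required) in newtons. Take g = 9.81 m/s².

In steady level flight, lift balances weight: W = mg = 530 × 9.81 = 5199.3 N.
q = ½ρv² = ½ × 0.918 × 20.4² = 191 Pa.
CL = W/(q·S) = 5199.3 / (191 × 17.1) = 1.592.
CD = 0.0149 + 0.0252 × 1.592² = 0.07875.
D = q·S·CD = 191 × 17.1 × 0.07875 = 257.2 N

D = 257 N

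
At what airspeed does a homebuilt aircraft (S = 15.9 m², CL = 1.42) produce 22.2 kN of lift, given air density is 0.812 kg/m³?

v = 49.2 m/s

L = ½ρv²S·CL ⇒ v = √(2L/(ρ·S·CL))
v = √(2 × 22200 / (0.812 × 15.9 × 1.42)) = √2422 = 49.2 m/s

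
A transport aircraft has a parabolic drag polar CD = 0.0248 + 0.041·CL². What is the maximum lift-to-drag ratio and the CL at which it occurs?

(L/D)max = 15.7, at CL = 0.778

For CD = CD0 + K·CL², (L/D)max occurs at CL* = √(CD0/K) and equals 1/(2√(K·CD0)).
(L/D)max = 1/(2√(0.041 × 0.0248)) = 1/(2 × 0.03189) = 15.7
CL* = √(0.0248/0.041) = 0.778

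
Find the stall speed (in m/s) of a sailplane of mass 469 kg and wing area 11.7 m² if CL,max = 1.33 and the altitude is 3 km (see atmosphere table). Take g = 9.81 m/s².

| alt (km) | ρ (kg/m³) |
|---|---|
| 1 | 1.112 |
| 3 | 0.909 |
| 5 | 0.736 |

V_stall = 25.5 m/s

At 3 km, from the table: ρ = 0.909 kg/m³.
Stall occurs when L = W at CL,max. W = mg = 469 × 9.81 = 4601 N.
V_stall = √(2W/(ρ·S·CL,max)) = √(2 × 4601 / (0.909 × 11.7 × 1.33))
V_stall = √650.5 = 25.5 m/s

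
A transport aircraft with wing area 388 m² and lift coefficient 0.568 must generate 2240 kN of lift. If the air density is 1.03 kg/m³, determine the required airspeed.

L = ½ρv²S·CL ⇒ v = √(2L/(ρ·S·CL))
v = √(2 × 2.24×10^6 / (1.03 × 388 × 0.568)) = √19740 = 140 m/s

v = 140 m/s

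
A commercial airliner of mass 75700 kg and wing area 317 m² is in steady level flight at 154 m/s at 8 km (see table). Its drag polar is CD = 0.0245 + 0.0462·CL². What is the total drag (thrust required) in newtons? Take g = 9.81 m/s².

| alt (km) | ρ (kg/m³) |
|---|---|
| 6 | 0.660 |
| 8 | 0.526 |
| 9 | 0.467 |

At 8 km, from the table: ρ = 0.526 kg/m³.
Level flight ⇒ L = W = m·g = 75700 × 9.81 = 7.4262×10^5 N.
q = ½ρv² = ½ × 0.526 × 154² = 6237 Pa.
CL = 2W/(ρv²S) = 2×7.4262×10^5/(0.526×154²×317) = 0.3756.
CD = 0.0245 + 0.0462 × 0.3756² = 0.03102.
D = q·S·CD = 6237 × 317 × 0.03102 = 61330 N

D = 61300 N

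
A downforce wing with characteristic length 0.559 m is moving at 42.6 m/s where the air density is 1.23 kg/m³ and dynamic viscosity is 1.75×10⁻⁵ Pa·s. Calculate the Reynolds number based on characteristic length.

Re = 1.67×10^6

Re = ρ·v·c/μ = 1.23 × 42.6 × 0.559 / (1.75×10⁻⁵) = 1.67×10^6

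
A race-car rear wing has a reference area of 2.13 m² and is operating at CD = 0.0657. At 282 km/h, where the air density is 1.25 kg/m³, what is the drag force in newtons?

D = 537 N

Convert speed: v = 282 km/h ÷ 3.6 = 78.33 m/s.
D = ½ρv²S·CD = ½ × 1.25 × 78.33² × 2.13 × 0.0657 = 537 N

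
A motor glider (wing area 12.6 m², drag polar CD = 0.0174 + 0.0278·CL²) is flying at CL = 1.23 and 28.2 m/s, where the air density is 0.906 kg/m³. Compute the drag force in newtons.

CD = 0.0174 + 0.0278 × 1.23² = 0.05946
D = ½ρv²S·CD = ½ × 0.906 × 28.2² × 12.6 × 0.05946 = 270 N

D = 270 N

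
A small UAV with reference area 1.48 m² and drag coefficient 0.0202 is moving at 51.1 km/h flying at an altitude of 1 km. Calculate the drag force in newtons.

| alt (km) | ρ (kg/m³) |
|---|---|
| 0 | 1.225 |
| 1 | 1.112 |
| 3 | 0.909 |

D = 3.35 N

At 1 km, from the table: ρ = 1.112 kg/m³.
Convert speed: v = 51.1 km/h ÷ 3.6 = 14.19 m/s.
D = ½ρv²S·CD = ½ × 1.112 × 14.19² × 1.48 × 0.0202 = 3.35 N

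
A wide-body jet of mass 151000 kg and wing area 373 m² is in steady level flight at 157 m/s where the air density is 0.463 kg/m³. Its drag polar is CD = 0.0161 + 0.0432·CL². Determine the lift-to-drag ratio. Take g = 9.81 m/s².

In steady level flight, lift balances weight: W = mg = 151000 × 9.81 = 1.4813×10^6 N.
Dynamic pressure q = 0.5 × 0.463 × 157² = 5706 Pa.
Required CL = L/(qS) = 1.4813×10^6/(5706·373) = 0.696.
CD = 0.0161 + 0.0432 × 0.696² = 0.03702.
L/D = CL/CD = 0.696 / 0.03702 = 18.8

L/D = 18.8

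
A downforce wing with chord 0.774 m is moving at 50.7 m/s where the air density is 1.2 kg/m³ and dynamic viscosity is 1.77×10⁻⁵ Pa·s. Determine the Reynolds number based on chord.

Re = ρ·v·c/μ = 1.2 × 50.7 × 0.774 / (1.77×10⁻⁵) = 2.66×10^6

Re = 2.66×10^6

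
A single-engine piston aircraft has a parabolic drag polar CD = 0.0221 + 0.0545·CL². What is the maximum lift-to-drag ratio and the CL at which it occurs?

(L/D)max = 14.4, at CL = 0.637

For CD = CD0 + K·CL², (L/D)max occurs at CL* = √(CD0/K) and equals 1/(2√(K·CD0)).
(L/D)max = 1/(2√(0.0545 × 0.0221)) = 1/(2 × 0.03471) = 14.4
CL* = √(0.0221/0.0545) = 0.637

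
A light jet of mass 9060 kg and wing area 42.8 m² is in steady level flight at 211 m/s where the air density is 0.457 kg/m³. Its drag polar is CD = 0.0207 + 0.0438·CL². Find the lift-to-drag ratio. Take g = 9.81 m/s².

L/D = 9.06

Weight W = mg = 9060 × 9.81 = 88879 N; in level flight L = W.
Dynamic pressure q = 0.5 × 0.457 × 211² = 10170 Pa.
CL = 2W/(ρv²S) = 2×88879/(0.457×211²×42.8) = 0.2041.
CD = 0.0207 + 0.0438 × 0.2041² = 0.02253.
L/D = CL/CD = 0.2041 / 0.02253 = 9.06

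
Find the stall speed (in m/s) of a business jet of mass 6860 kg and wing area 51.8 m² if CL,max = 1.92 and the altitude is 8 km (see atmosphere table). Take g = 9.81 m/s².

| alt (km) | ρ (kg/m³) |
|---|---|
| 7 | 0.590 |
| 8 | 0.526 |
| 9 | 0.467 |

V_stall = 50.7 m/s

At 8 km, from the table: ρ = 0.526 kg/m³.
Weight W = mg = 6860 × 9.81 = 67300 N.
V_stall = √(2W/(ρ·S·CL,max)) = √(2 × 67300 / (0.526 × 51.8 × 1.92))
V_stall = √2573 = 50.7 m/s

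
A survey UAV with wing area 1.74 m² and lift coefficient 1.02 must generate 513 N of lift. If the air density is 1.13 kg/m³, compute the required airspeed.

L = ½ρv²S·CL ⇒ v = √(2L/(ρ·S·CL))
v = √(2 × 513 / (1.13 × 1.74 × 1.02)) = √511.6 = 22.6 m/s

v = 22.6 m/s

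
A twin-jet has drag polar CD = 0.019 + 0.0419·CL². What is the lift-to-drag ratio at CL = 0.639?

L/D = 17.7

CD = 0.019 + 0.0419 × 0.639² = 0.03611
L/D = CL/CD = 0.639 / 0.03611 = 17.7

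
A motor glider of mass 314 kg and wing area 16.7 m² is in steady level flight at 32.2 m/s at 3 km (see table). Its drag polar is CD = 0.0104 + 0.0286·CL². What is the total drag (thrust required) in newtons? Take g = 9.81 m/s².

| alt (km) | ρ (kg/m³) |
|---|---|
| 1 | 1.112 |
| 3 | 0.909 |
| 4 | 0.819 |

At 3 km, from the table: ρ = 0.909 kg/m³.
Weight W = mg = 314 × 9.81 = 3080.3 N; in level flight L = W.
q = ½ρv² = ½ × 0.909 × 32.2² = 471.2 Pa.
Required CL = L/(qS) = 3080.3/(471.2·16.7) = 0.3914.
CD = 0.0104 + 0.0286 × 0.3914² = 0.01478.
D = q·S·CD = 471.2 × 16.7 × 0.01478 = 116.3 N

D = 116 N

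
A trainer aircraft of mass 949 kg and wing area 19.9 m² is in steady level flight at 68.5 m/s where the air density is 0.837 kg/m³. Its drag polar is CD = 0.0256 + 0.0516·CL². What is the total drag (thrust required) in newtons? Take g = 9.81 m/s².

Level flight ⇒ L = W = m·g = 949 × 9.81 = 9309.7 N.
Dynamic pressure q = 0.5 × 0.837 × 68.5² = 1964 Pa.
CL = W/(q·S) = 9309.7 / (1964 × 19.9) = 0.2382.
CD = 0.0256 + 0.0516 × 0.2382² = 0.02853.
D = q·S·CD = 1964 × 19.9 × 0.02853 = 1115 N

D = 1110 N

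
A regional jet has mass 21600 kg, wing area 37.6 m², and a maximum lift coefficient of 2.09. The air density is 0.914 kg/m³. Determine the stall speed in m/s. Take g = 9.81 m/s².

At stall, lift equals weight: L = W = m·g = 21600 × 9.81 = 2.119×10^5 N.
From L = ½ρV²S·CL,max = W: V_stall = √(2W/(ρSCL,max)) = √(2·2.119×10^5/(0.914·37.6·2.09))
V_stall = √5900 = 76.8 m/s

V_stall = 76.8 m/s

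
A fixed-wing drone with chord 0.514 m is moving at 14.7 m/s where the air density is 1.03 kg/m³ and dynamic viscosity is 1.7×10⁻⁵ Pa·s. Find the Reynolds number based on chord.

Re = ρ·v·c/μ = 1.03 × 14.7 × 0.514 / (1.7×10⁻⁵) = 4.58×10^5

Re = 4.58×10^5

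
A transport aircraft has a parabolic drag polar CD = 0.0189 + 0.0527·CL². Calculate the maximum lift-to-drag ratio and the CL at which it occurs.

(L/D)max = 15.8, at CL = 0.599

For CD = CD0 + K·CL², (L/D)max occurs at CL* = √(CD0/K) and equals 1/(2√(K·CD0)).
(L/D)max = 1/(2√(0.0527 × 0.0189)) = 1/(2 × 0.03156) = 15.8
CL* = √(0.0189/0.0527) = 0.599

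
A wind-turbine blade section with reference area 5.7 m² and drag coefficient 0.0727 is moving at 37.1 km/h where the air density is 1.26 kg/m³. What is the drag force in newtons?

Convert speed: v = 37.1 km/h ÷ 3.6 = 10.31 m/s.
Dynamic pressure q = ½ρv² = ½ × 1.26 × 10.31² = 66.91 Pa.
D = q·S·CD = 66.91 × 5.7 × 0.0727 = 27.7 N

D = 27.7 N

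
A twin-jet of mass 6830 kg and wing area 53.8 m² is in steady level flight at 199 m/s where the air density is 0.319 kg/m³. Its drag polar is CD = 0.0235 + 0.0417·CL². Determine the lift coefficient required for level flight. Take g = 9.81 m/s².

In steady level flight, lift balances weight: W = mg = 6830 × 9.81 = 67002 N.
q = ½ρv² = ½ × 0.319 × 199² = 6316 Pa.
Required CL = L/(qS) = 67002/(6316·53.8) = 0.1972.

CL = 0.197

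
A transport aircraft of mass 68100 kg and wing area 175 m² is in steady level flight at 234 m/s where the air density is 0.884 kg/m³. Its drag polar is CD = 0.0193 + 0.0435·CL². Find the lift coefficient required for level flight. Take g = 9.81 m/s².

CL = 0.158

In steady level flight, lift balances weight: W = mg = 68100 × 9.81 = 6.6806×10^5 N.
Dynamic pressure q = 0.5 × 0.884 × 234² = 24200 Pa.
CL = 2W/(ρv²S) = 2×6.6806×10^5/(0.884×234²×175) = 0.1577.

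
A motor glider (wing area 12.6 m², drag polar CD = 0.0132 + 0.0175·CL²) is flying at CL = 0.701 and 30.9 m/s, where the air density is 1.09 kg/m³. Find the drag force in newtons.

D = 143 N

CD = 0.0132 + 0.0175 × 0.701² = 0.0218
D = ½ρv²S·CD = ½ × 1.09 × 30.9² × 12.6 × 0.0218 = 143 N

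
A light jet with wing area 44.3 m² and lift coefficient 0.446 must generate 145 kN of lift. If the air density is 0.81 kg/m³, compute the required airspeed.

v = 135 m/s

L = ½ρv²S·CL ⇒ v = √(2L/(ρ·S·CL))
v = √(2 × 1.45×10^5 / (0.81 × 44.3 × 0.446)) = √18120 = 135 m/s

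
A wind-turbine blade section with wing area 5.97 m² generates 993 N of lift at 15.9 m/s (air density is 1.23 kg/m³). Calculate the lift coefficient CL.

From L = ½ρv²S·CL, rearranging gives CL = 2L/(ρv²S).
CL = 2 × 993 / (1.23 × 15.9² × 5.97) = 1.07

CL = 1.07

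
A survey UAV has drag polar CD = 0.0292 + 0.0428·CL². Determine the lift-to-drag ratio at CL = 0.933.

L/D = 14

CD = 0.0292 + 0.0428 × 0.933² = 0.06646
L/D = CL/CD = 0.933 / 0.06646 = 14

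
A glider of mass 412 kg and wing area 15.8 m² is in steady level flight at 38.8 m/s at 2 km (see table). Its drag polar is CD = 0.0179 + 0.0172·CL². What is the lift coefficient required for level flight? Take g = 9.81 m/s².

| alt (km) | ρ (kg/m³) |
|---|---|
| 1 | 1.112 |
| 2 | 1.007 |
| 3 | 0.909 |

At 2 km, from the table: ρ = 1.007 kg/m³.
Level flight ⇒ L = W = m·g = 412 × 9.81 = 4041.7 N.
q = ½ρv² = ½ × 1.007 × 38.8² = 758 Pa.
CL = 2W/(ρv²S) = 2×4041.7/(1.007×38.8²×15.8) = 0.3375.

CL = 0.337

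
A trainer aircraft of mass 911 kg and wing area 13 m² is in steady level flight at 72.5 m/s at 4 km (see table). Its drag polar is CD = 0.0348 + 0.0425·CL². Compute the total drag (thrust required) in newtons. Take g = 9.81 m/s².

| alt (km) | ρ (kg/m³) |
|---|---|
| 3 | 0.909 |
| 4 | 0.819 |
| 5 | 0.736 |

D = 1100 N

At 4 km, from the table: ρ = 0.819 kg/m³.
In steady level flight, lift balances weight: W = mg = 911 × 9.81 = 8936.9 N.
q = ½ρv² = ½ × 0.819 × 72.5² = 2152 Pa.
CL = W/(q·S) = 8936.9 / (2152 × 13) = 0.3194.
CD = 0.0348 + 0.0425 × 0.3194² = 0.03914.
D = q·S·CD = 2152 × 13 × 0.03914 = 1095 N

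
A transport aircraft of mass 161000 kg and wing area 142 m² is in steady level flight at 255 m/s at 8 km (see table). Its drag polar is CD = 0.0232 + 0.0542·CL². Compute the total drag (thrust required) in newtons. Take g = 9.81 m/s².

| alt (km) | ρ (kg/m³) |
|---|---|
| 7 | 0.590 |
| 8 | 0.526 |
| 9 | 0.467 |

At 8 km, from the table: ρ = 0.526 kg/m³.
Level flight ⇒ L = W = m·g = 161000 × 9.81 = 1.5794×10^6 N.
q = ½ρv² = ½ × 0.526 × 255² = 17100 Pa.
CL = W/(q·S) = 1.5794×10^6 / (17100 × 142) = 0.6504.
CD = 0.0232 + 0.0542 × 0.6504² = 0.04613.
D = q·S·CD = 17100 × 142 × 0.04613 = 1.12×10^5 N

D = 1.12×10^5 N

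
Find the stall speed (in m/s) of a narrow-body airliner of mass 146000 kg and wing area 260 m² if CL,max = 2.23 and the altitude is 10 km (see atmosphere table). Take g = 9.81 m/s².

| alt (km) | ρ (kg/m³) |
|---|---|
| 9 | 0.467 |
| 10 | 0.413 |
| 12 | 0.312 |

V_stall = 109 m/s

At 10 km, from the table: ρ = 0.413 kg/m³.
At stall, lift equals weight: L = W = m·g = 146000 × 9.81 = 1.432×10^6 N.
From L = ½ρV²S·CL,max = W: V_stall = √(2W/(ρSCL,max)) = √(2·1.432×10^6/(0.413·260·2.23))
V_stall = √11960 = 109 m/s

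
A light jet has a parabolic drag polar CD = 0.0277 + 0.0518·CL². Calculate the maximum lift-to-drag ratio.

For CD = CD0 + K·CL², (L/D)max occurs at CL* = √(CD0/K) and equals 1/(2√(K·CD0)).
(L/D)max = 1/(2√(0.0518 × 0.0277)) = 1/(2 × 0.03788) = 13.2

(L/D)max = 13.2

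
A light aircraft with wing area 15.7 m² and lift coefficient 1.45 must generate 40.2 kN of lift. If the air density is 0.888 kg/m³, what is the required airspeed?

v = 63.1 m/s

L = ½ρv²S·CL ⇒ v = √(2L/(ρ·S·CL))
v = √(2 × 40200 / (0.888 × 15.7 × 1.45)) = √3977 = 63.1 m/s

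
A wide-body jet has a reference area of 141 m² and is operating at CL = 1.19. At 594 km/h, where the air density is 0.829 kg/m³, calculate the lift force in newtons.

Convert speed: v = 594 km/h ÷ 3.6 = 165 m/s.
L = ½ρv²S·CL = ½ × 0.829 × 165² × 141 × 1.19 = 1.89×10^6 N ≈ 1890 kN

L = 1.89×10^6 N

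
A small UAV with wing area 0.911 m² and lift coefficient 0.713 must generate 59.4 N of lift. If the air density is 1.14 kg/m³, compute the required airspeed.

L = ½ρv²S·CL ⇒ v = √(2L/(ρ·S·CL))
v = √(2 × 59.4 / (1.14 × 0.911 × 0.713)) = √160.4 = 12.7 m/s

v = 12.7 m/s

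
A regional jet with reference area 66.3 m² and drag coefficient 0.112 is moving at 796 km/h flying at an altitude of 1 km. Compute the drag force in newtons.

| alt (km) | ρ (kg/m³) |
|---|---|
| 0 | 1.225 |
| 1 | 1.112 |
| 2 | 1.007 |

D = 2.02×10^5 N

At 1 km, from the table: ρ = 1.112 kg/m³.
Convert speed: v = 796 km/h ÷ 3.6 = 221.1 m/s.
Dynamic pressure q = ½ρv² = ½ × 1.112 × 221.1² = 27180 Pa.
D = q·S·CD = 27180 × 66.3 × 0.112 = 2.02×10^5 N ≈ 202 kN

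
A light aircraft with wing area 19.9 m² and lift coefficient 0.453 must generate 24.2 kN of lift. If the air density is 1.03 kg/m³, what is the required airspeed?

v = 72.2 m/s

L = ½ρv²S·CL ⇒ v = √(2L/(ρ·S·CL))
v = √(2 × 24200 / (1.03 × 19.9 × 0.453)) = √5213 = 72.2 m/s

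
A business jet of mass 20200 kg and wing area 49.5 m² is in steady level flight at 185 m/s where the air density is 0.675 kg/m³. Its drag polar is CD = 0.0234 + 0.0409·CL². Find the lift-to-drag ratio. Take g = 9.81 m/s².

L/D = 12.2

Level flight ⇒ L = W = m·g = 20200 × 9.81 = 1.9816×10^5 N.
Dynamic pressure q = 0.5 × 0.675 × 185² = 11550 Pa.
CL = 2W/(ρv²S) = 2×1.9816×10^5/(0.675×185²×49.5) = 0.3466.
CD = 0.0234 + 0.0409 × 0.3466² = 0.02831.
L/D = CL/CD = 0.3466 / 0.02831 = 12.2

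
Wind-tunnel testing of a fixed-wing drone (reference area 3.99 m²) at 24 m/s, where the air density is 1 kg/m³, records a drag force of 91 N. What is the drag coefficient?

From D = ½ρv²S·CD, rearranging gives CD = 2D/(ρv²S).
CD = 2 × 91 / (1 × 24² × 3.99) = 0.0792

CD = 0.0792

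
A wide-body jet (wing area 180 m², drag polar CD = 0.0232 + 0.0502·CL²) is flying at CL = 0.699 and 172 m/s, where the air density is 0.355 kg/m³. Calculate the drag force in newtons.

D = 45100 N

CD = 0.0232 + 0.0502 × 0.699² = 0.04773
D = ½ρv²S·CD = ½ × 0.355 × 172² × 180 × 0.04773 = 45100 N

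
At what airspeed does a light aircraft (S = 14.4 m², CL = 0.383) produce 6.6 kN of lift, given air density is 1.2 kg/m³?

v = 44.7 m/s

L = ½ρv²S·CL ⇒ v = √(2L/(ρ·S·CL))
v = √(2 × 6600 / (1.2 × 14.4 × 0.383)) = √1994 = 44.7 m/s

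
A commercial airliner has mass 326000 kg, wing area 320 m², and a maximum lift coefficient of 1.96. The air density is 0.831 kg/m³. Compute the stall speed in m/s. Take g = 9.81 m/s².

V_stall = 111 m/s

Stall occurs when L = W at CL,max. W = mg = 326000 × 9.81 = 3.198×10^6 N.
V_stall = √(2W/(ρ·S·CL,max)) = √(2 × 3.198×10^6 / (0.831 × 320 × 1.96))
V_stall = √12270 = 111 m/s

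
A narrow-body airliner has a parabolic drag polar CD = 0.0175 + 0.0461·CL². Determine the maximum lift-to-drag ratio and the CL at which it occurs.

(L/D)max = 17.6, at CL = 0.616

For CD = CD0 + K·CL², (L/D)max occurs at CL* = √(CD0/K) and equals 1/(2√(K·CD0)).
(L/D)max = 1/(2√(0.0461 × 0.0175)) = 1/(2 × 0.0284) = 17.6
CL* = √(0.0175/0.0461) = 0.616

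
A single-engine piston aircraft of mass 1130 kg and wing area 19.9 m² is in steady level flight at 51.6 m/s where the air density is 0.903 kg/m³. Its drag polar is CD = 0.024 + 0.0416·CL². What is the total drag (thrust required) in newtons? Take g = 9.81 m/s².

Level flight ⇒ L = W = m·g = 1130 × 9.81 = 11085 N.
q = ½ρv² = ½ × 0.903 × 51.6² = 1202 Pa.
CL = 2W/(ρv²S) = 2×11085/(0.903×51.6²×19.9) = 0.4634.
CD = 0.024 + 0.0416 × 0.4634² = 0.03293.
D = q·S·CD = 1202 × 19.9 × 0.03293 = 787.8 N

D = 788 N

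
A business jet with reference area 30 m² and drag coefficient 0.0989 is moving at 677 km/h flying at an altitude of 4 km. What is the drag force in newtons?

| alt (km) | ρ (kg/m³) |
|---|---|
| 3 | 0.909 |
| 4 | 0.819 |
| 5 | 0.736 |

At 4 km, from the table: ρ = 0.819 kg/m³.
Convert speed: v = 677 km/h ÷ 3.6 = 188.1 m/s.
Dynamic pressure q = ½ρv² = ½ × 0.819 × 188.1² = 14480 Pa.
D = q·S·CD = 14480 × 30 × 0.0989 = 43000 N ≈ 43 kN

D = 43000 N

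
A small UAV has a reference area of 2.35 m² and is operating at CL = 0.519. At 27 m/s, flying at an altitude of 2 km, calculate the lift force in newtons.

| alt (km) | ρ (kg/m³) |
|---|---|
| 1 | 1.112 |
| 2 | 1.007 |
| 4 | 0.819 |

L = 448 N

At 2 km, from the table: ρ = 1.007 kg/m³.
Dynamic pressure q = ½ρv² = ½ × 1.007 × 27² = 367.1 Pa.
L = q·S·CL = 367.1 × 2.35 × 0.519 = 448 N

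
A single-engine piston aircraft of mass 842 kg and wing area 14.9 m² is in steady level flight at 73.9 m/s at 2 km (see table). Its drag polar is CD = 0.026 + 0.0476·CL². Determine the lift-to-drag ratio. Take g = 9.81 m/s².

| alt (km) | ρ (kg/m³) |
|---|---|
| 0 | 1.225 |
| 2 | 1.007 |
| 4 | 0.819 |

L/D = 7.22

At 2 km, from the table: ρ = 1.007 kg/m³.
In steady level flight, lift balances weight: W = mg = 842 × 9.81 = 8260 N.
q = ½ρv² = ½ × 1.007 × 73.9² = 2750 Pa.
CL = 2W/(ρv²S) = 2×8260/(1.007×73.9²×14.9) = 0.2016.
CD = 0.026 + 0.0476 × 0.2016² = 0.02793.
L/D = CL/CD = 0.2016 / 0.02793 = 7.22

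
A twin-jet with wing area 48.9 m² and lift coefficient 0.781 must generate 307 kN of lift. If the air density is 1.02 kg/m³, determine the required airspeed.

L = ½ρv²S·CL ⇒ v = √(2L/(ρ·S·CL))
v = √(2 × 3.07×10^5 / (1.02 × 48.9 × 0.781)) = √15760 = 126 m/s

v = 126 m/s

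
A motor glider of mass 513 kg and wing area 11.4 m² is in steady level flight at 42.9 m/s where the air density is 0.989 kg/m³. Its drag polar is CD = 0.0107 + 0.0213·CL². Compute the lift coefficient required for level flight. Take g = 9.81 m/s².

Weight W = mg = 513 × 9.81 = 5032.5 N; in level flight L = W.
q = ½ρv² = ½ × 0.989 × 42.9² = 910.1 Pa.
Required CL = L/(qS) = 5032.5/(910.1·11.4) = 0.4851.

CL = 0.485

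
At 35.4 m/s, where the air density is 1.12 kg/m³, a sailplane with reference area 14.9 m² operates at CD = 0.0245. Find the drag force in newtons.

D = 256 N

D = ½ρv²S·CD = ½ × 1.12 × 35.4² × 14.9 × 0.0245 = 256 N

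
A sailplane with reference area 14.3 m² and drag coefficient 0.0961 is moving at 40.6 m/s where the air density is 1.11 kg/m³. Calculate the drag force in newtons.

D = 1260 N

Dynamic pressure q = ½ρv² = ½ × 1.11 × 40.6² = 914.8 Pa.
D = q·S·CD = 914.8 × 14.3 × 0.0961 = 1260 N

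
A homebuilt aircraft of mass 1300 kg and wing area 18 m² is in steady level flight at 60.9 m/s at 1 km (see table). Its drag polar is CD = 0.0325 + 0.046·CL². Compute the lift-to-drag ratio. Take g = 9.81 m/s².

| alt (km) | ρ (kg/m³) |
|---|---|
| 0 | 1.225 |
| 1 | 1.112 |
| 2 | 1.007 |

L/D = 9.06

At 1 km, from the table: ρ = 1.112 kg/m³.
In steady level flight, lift balances weight: W = mg = 1300 × 9.81 = 12753 N.
Dynamic pressure q = 0.5 × 1.112 × 60.9² = 2062 Pa.
Required CL = L/(qS) = 12753/(2062·18) = 0.3436.
CD = 0.0325 + 0.046 × 0.3436² = 0.03793.
L/D = CL/CD = 0.3436 / 0.03793 = 9.06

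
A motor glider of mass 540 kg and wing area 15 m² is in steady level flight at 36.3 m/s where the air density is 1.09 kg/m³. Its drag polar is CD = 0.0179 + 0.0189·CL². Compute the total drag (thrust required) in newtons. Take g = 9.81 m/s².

D = 242 N

In steady level flight, lift balances weight: W = mg = 540 × 9.81 = 5297.4 N.
Dynamic pressure q = 0.5 × 1.09 × 36.3² = 718.1 Pa.
Required CL = L/(qS) = 5297.4/(718.1·15) = 0.4918.
CD = 0.0179 + 0.0189 × 0.4918² = 0.02247.
D = q·S·CD = 718.1 × 15 × 0.02247 = 242.1 N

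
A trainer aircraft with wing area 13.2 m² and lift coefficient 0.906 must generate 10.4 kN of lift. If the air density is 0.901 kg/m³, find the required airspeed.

v = 43.9 m/s

L = ½ρv²S·CL ⇒ v = √(2L/(ρ·S·CL))
v = √(2 × 10400 / (0.901 × 13.2 × 0.906)) = √1930 = 43.9 m/s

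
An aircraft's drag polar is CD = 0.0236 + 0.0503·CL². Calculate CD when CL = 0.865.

CD = 0.0236 + 0.0503 × 0.865² = 0.0236 + 0.03764 = 0.0612

CD = 0.0612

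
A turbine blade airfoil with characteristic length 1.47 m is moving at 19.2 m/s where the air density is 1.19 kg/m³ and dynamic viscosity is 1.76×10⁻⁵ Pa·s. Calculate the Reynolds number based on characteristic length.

Re = ρ·v·c/μ = 1.19 × 19.2 × 1.47 / (1.76×10⁻⁵) = 1.91×10^6

Re = 1.91×10^6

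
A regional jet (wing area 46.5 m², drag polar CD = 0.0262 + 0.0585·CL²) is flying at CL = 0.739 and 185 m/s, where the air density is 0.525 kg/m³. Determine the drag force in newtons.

CD = 0.0262 + 0.0585 × 0.739² = 0.05815
D = ½ρv²S·CD = ½ × 0.525 × 185² × 46.5 × 0.05815 = 24300 N

D = 24300 N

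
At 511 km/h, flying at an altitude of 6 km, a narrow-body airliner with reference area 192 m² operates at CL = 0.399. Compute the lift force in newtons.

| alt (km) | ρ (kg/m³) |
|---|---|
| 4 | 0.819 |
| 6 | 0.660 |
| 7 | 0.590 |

At 6 km, from the table: ρ = 0.660 kg/m³.
Convert speed: v = 511 km/h ÷ 3.6 = 141.9 m/s.
L = ½ρv²S·CL = ½ × 0.66 × 141.9² × 192 × 0.399 = 5.09×10^5 N ≈ 509 kN

L = 5.09×10^5 N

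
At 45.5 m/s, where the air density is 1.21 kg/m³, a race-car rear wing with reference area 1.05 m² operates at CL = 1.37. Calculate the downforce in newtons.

L = 1800 N

Dynamic pressure q = ½ρv² = ½ × 1.21 × 45.5² = 1253 Pa.
L = q·S·CL = 1253 × 1.05 × 1.37 = 1800 N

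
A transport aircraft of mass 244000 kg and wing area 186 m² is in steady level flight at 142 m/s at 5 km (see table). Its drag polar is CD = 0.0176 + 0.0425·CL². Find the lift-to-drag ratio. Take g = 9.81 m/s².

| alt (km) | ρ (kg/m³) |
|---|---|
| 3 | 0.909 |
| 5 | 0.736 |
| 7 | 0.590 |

L/D = 11.9

At 5 km, from the table: ρ = 0.736 kg/m³.
Weight W = mg = 244000 × 9.81 = 2.3936×10^6 N; in level flight L = W.
Dynamic pressure q = 0.5 × 0.736 × 142² = 7420 Pa.
CL = 2W/(ρv²S) = 2×2.3936×10^6/(0.736×142²×186) = 1.734.
CD = 0.0176 + 0.0425 × 1.734² = 0.1454.
L/D = CL/CD = 1.734 / 0.1454 = 11.9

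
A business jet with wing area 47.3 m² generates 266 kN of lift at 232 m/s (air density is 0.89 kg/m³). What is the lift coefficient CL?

CL = 0.235

From L = ½ρv²S·CL, rearranging gives CL = 2L/(ρv²S).
CL = 2 × 2.66×10^5 / (0.89 × 232² × 47.3) = 0.235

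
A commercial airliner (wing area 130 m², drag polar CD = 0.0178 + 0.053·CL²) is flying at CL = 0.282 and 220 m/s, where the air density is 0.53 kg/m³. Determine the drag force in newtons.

CD = 0.0178 + 0.053 × 0.282² = 0.02201
D = ½ρv²S·CD = ½ × 0.53 × 220² × 130 × 0.02201 = 36700 N

D = 36700 N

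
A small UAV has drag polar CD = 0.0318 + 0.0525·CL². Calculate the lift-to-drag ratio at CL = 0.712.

L/D = 12.2

CD = 0.0318 + 0.0525 × 0.712² = 0.05841
L/D = CL/CD = 0.712 / 0.05841 = 12.2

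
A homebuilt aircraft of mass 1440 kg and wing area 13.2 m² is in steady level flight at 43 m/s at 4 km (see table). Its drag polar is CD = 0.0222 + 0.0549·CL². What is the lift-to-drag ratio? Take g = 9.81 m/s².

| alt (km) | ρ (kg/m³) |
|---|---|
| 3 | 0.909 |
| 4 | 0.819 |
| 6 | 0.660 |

L/D = 10.7

At 4 km, from the table: ρ = 0.819 kg/m³.
Level flight ⇒ L = W = m·g = 1440 × 9.81 = 14126 N.
Dynamic pressure q = 0.5 × 0.819 × 43² = 757.2 Pa.
CL = 2W/(ρv²S) = 2×14126/(0.819×43²×13.2) = 1.413.
CD = 0.0222 + 0.0549 × 1.413² = 0.1319.
L/D = CL/CD = 1.413 / 0.1319 = 10.7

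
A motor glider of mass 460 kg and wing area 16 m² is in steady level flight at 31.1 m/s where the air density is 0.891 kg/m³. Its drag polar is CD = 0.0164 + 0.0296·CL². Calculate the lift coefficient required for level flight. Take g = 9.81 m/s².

In steady level flight, lift balances weight: W = mg = 460 × 9.81 = 4512.6 N.
Dynamic pressure q = 0.5 × 0.891 × 31.1² = 430.9 Pa.
Required CL = L/(qS) = 4512.6/(430.9·16) = 0.6545.

CL = 0.655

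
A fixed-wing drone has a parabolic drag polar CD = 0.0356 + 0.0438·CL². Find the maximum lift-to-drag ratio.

For CD = CD0 + K·CL², (L/D)max occurs at CL* = √(CD0/K) and equals 1/(2√(K·CD0)).
(L/D)max = 1/(2√(0.0438 × 0.0356)) = 1/(2 × 0.03949) = 12.7

(L/D)max = 12.7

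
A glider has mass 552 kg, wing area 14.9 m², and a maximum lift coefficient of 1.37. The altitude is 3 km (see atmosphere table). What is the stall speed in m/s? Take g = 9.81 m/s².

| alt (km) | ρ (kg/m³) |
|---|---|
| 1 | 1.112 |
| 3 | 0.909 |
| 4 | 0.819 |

V_stall = 24.2 m/s

At 3 km, from the table: ρ = 0.909 kg/m³.
Weight W = mg = 552 × 9.81 = 5415 N.
V_stall = √(2W/(ρ·S·CL,max)) = √(2 × 5415 / (0.909 × 14.9 × 1.37))
V_stall = √583.7 = 24.2 m/s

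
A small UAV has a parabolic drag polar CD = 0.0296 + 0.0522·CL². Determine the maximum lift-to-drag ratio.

(L/D)max = 12.7

For CD = CD0 + K·CL², (L/D)max occurs at CL* = √(CD0/K) and equals 1/(2√(K·CD0)).
(L/D)max = 1/(2√(0.0522 × 0.0296)) = 1/(2 × 0.03931) = 12.7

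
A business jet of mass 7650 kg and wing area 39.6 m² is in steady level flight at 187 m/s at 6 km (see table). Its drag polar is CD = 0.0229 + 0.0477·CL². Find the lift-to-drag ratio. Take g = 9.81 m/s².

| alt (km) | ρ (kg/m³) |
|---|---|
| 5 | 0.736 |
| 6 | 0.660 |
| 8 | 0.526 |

At 6 km, from the table: ρ = 0.660 kg/m³.
Weight W = mg = 7650 × 9.81 = 75046 N; in level flight L = W.
Dynamic pressure q = 0.5 × 0.66 × 187² = 11540 Pa.
CL = 2W/(ρv²S) = 2×75046/(0.66×187²×39.6) = 0.1642.
CD = 0.0229 + 0.0477 × 0.1642² = 0.02419.
L/D = CL/CD = 0.1642 / 0.02419 = 6.79

L/D = 6.79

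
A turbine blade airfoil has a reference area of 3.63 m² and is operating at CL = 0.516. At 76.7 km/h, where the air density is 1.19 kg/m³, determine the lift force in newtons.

L = 506 N

Convert speed: v = 76.7 km/h ÷ 3.6 = 21.31 m/s.
Dynamic pressure q = ½ρv² = ½ × 1.19 × 21.31² = 270.1 Pa.
L = q·S·CL = 270.1 × 3.63 × 0.516 = 506 N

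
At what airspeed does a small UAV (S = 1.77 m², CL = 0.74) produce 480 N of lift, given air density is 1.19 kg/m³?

L = ½ρv²S·CL ⇒ v = √(2L/(ρ·S·CL))
v = √(2 × 480 / (1.19 × 1.77 × 0.74)) = √615.9 = 24.8 m/s

v = 24.8 m/s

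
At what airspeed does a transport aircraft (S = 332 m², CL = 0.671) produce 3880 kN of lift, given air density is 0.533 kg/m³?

v = 256 m/s

L = ½ρv²S·CL ⇒ v = √(2L/(ρ·S·CL))
v = √(2 × 3.88×10^6 / (0.533 × 332 × 0.671)) = √65350 = 256 m/s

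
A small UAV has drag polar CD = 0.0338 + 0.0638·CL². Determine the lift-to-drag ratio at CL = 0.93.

CD = 0.0338 + 0.0638 × 0.93² = 0.08898
L/D = CL/CD = 0.93 / 0.08898 = 10.5

L/D = 10.5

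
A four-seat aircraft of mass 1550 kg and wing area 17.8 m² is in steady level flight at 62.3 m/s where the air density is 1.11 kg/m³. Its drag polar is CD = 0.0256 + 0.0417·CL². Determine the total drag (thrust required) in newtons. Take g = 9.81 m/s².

D = 1230 N

In steady level flight, lift balances weight: W = mg = 1550 × 9.81 = 15206 N.
Dynamic pressure q = 0.5 × 1.11 × 62.3² = 2154 Pa.
CL = 2W/(ρv²S) = 2×15206/(1.11×62.3²×17.8) = 0.3966.
CD = 0.0256 + 0.0417 × 0.3966² = 0.03216.
D = q·S·CD = 2154 × 17.8 × 0.03216 = 1233 N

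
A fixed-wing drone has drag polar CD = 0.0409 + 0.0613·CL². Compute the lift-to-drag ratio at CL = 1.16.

CD = 0.0409 + 0.0613 × 1.16² = 0.1234
L/D = CL/CD = 1.16 / 0.1234 = 9.4

L/D = 9.4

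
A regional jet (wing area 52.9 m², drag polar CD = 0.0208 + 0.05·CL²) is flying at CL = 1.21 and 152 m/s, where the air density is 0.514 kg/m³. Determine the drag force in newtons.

CD = 0.0208 + 0.05 × 1.21² = 0.094
D = ½ρv²S·CD = ½ × 0.514 × 152² × 52.9 × 0.094 = 29500 N

D = 29500 N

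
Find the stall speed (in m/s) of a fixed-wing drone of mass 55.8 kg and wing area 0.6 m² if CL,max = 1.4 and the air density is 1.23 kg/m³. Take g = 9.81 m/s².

Weight W = mg = 55.8 × 9.81 = 547.4 N.
From L = ½ρV²S·CL,max = W: V_stall = √(2W/(ρSCL,max)) = √(2·547.4/(1.23·0.6·1.4))
V_stall = √1060 = 32.6 m/s

V_stall = 32.6 m/s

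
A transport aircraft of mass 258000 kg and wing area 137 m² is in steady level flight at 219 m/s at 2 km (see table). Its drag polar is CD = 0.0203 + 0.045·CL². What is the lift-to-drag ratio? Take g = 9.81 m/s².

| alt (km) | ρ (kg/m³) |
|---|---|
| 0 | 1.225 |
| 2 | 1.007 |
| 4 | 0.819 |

L/D = 16.4

At 2 km, from the table: ρ = 1.007 kg/m³.
Level flight ⇒ L = W = m·g = 258000 × 9.81 = 2.531×10^6 N.
q = ½ρv² = ½ × 1.007 × 219² = 24150 Pa.
Required CL = L/(qS) = 2.531×10^6/(24150·137) = 0.765.
CD = 0.0203 + 0.045 × 0.765² = 0.04664.
L/D = CL/CD = 0.765 / 0.04664 = 16.4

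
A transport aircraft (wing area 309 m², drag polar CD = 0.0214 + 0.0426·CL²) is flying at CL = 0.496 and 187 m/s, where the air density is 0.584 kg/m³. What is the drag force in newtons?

CD = 0.0214 + 0.0426 × 0.496² = 0.03188
D = ½ρv²S·CD = ½ × 0.584 × 187² × 309 × 0.03188 = 1.01×10^5 N

D = 1.01×10^5 N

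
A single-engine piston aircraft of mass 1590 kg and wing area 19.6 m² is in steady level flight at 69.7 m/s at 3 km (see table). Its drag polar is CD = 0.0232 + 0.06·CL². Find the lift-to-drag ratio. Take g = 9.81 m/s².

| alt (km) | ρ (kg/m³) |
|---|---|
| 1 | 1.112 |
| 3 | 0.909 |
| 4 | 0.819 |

L/D = 11.6

At 3 km, from the table: ρ = 0.909 kg/m³.
In steady level flight, lift balances weight: W = mg = 1590 × 9.81 = 15598 N.
q = ½ρv² = ½ × 0.909 × 69.7² = 2208 Pa.
CL = W/(q·S) = 15598 / (2208 × 19.6) = 0.3604.
CD = 0.0232 + 0.06 × 0.3604² = 0.03099.
L/D = CL/CD = 0.3604 / 0.03099 = 11.6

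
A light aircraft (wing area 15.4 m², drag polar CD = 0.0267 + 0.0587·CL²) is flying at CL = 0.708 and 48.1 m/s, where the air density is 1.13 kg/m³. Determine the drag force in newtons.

D = 1130 N

CD = 0.0267 + 0.0587 × 0.708² = 0.05612
D = ½ρv²S·CD = ½ × 1.13 × 48.1² × 15.4 × 0.05612 = 1130 N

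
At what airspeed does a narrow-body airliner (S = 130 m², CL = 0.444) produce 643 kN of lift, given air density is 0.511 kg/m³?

L = ½ρv²S·CL ⇒ v = √(2L/(ρ·S·CL))
v = √(2 × 6.43×10^5 / (0.511 × 130 × 0.444)) = √43600 = 209 m/s

v = 209 m/s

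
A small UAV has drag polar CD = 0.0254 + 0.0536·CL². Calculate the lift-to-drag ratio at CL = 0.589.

L/D = 13.4

CD = 0.0254 + 0.0536 × 0.589² = 0.04399
L/D = CL/CD = 0.589 / 0.04399 = 13.4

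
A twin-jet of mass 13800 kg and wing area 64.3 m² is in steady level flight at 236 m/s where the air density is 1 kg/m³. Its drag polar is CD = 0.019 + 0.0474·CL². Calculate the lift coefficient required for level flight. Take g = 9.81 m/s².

In steady level flight, lift balances weight: W = mg = 13800 × 9.81 = 1.3538×10^5 N.
q = ½ρv² = ½ × 1 × 236² = 27850 Pa.
CL = 2W/(ρv²S) = 2×1.3538×10^5/(1×236²×64.3) = 0.0756.

CL = 0.0756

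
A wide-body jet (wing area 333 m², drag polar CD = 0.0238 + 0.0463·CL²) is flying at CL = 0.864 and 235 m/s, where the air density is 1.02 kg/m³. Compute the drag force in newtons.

D = 5.47×10^5 N

CD = 0.0238 + 0.0463 × 0.864² = 0.05836
D = ½ρv²S·CD = ½ × 1.02 × 235² × 333 × 0.05836 = 5.47×10^5 N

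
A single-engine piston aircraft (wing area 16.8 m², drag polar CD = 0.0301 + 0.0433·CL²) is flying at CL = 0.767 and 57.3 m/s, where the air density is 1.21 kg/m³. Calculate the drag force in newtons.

CD = 0.0301 + 0.0433 × 0.767² = 0.05557
D = ½ρv²S·CD = ½ × 1.21 × 57.3² × 16.8 × 0.05557 = 1850 N

D = 1850 N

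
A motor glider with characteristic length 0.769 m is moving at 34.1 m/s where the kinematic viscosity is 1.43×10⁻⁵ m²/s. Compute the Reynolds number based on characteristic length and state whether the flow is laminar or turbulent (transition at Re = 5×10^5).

Re = 1.83×10^6 (turbulent)

Re = v·c/ν = 34.1 × 0.769 / (1.43×10⁻⁵) = 1.83×10^6
Since 1.83×10^6 > 5×10^5, the flow is turbulent.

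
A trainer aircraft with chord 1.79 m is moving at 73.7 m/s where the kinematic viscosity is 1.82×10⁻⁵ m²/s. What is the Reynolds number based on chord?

Re = 7.25×10^6

Re = v·c/ν = 73.7 × 1.79 / (1.82×10⁻⁵) = 7.25×10^6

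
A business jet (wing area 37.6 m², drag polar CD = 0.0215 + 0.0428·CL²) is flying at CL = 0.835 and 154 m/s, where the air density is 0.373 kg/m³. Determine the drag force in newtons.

CD = 0.0215 + 0.0428 × 0.835² = 0.05134
D = ½ρv²S·CD = ½ × 0.373 × 154² × 37.6 × 0.05134 = 8540 N

D = 8540 N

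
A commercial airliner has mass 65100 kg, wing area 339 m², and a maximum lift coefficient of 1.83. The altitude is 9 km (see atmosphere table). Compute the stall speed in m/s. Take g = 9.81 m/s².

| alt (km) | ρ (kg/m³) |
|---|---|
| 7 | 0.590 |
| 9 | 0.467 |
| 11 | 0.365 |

V_stall = 66.4 m/s

At 9 km, from the table: ρ = 0.467 kg/m³.
At stall, lift equals weight: L = W = m·g = 65100 × 9.81 = 6.386×10^5 N.
V_stall = √(2W/(ρ·S·CL,max)) = √(2 × 6.386×10^5 / (0.467 × 339 × 1.83))
V_stall = √4409 = 66.4 m/s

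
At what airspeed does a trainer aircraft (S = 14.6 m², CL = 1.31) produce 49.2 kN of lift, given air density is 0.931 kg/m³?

L = ½ρv²S·CL ⇒ v = √(2L/(ρ·S·CL))
v = √(2 × 49200 / (0.931 × 14.6 × 1.31)) = √5526 = 74.3 m/s

v = 74.3 m/s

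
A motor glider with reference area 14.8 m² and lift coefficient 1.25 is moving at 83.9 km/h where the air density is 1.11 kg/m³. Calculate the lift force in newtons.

L = 5580 N

Convert speed: v = 83.9 km/h ÷ 3.6 = 23.31 m/s.
L = ½ρv²S·CL = ½ × 1.11 × 23.31² × 14.8 × 1.25 = 5580 N ≈ 5.58 kN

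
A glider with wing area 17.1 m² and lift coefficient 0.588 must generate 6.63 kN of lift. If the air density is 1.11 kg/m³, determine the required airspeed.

v = 34.5 m/s

L = ½ρv²S·CL ⇒ v = √(2L/(ρ·S·CL))
v = √(2 × 6630 / (1.11 × 17.1 × 0.588)) = √1188 = 34.5 m/s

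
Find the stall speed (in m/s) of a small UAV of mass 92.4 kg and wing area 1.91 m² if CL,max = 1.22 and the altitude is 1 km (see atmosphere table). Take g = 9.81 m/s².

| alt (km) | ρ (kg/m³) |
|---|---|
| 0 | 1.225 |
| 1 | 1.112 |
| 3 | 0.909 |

At 1 km, from the table: ρ = 1.112 kg/m³.
At stall, lift equals weight: L = W = m·g = 92.4 × 9.81 = 906.4 N.
From L = ½ρV²S·CL,max = W: V_stall = √(2W/(ρSCL,max)) = √(2·906.4/(1.112·1.91·1.22))
V_stall = √699.6 = 26.5 m/s

V_stall = 26.5 m/s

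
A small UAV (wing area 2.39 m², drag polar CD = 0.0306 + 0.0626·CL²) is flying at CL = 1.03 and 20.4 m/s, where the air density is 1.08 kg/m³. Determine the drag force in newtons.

CD = 0.0306 + 0.0626 × 1.03² = 0.09701
D = ½ρv²S·CD = ½ × 1.08 × 20.4² × 2.39 × 0.09701 = 52.1 N

D = 52.1 N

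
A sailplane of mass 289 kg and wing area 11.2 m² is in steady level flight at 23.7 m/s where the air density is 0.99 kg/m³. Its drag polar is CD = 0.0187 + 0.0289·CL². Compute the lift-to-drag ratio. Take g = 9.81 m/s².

Level flight ⇒ L = W = m·g = 289 × 9.81 = 2835.1 N.
Dynamic pressure q = 0.5 × 0.99 × 23.7² = 278 Pa.
CL = W/(q·S) = 2835.1 / (278 × 11.2) = 0.9104.
CD = 0.0187 + 0.0289 × 0.9104² = 0.04265.
L/D = CL/CD = 0.9104 / 0.04265 = 21.3

L/D = 21.3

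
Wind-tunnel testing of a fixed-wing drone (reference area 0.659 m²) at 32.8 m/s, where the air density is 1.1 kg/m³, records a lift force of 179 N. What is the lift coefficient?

CL = 0.459

From L = ½ρv²S·CL, rearranging gives CL = 2L/(ρv²S).
CL = 2 × 179 / (1.1 × 32.8² × 0.659) = 0.459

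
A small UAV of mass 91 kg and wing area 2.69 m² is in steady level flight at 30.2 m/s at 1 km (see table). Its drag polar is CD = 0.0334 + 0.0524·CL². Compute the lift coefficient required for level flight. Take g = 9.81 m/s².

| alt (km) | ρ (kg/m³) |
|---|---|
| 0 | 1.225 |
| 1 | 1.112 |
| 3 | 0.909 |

At 1 km, from the table: ρ = 1.112 kg/m³.
In steady level flight, lift balances weight: W = mg = 91 × 9.81 = 892.71 N.
q = ½ρv² = ½ × 1.112 × 30.2² = 507.1 Pa.
Required CL = L/(qS) = 892.71/(507.1·2.69) = 0.6544.

CL = 0.654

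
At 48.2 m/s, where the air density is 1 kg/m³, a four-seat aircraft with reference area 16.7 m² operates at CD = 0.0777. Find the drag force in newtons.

D = ½ρv²S·CD = ½ × 1 × 48.2² × 16.7 × 0.0777 = 1510 N

D = 1510 N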